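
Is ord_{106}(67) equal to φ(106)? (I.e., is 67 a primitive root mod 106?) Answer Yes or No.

φ(106) = φ(2)·φ(53) = 1·52 = 52 = 2^2 · 13.
Test 67^(52/q) mod 106 for each prime factor q of 52:
67^26 ≡ 105 (mod 106)  [q = 2: ≢ 1 ✓]
67^4 ≡ 97 (mod 106)  [q = 13: ≢ 1 ✓]
All checks pass, so 67 has order 52 and is a primitive root modulo 106.

Yes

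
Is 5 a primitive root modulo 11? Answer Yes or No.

No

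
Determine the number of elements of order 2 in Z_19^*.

1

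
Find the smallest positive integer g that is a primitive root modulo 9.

2

φ(9) = φ(3^2) = 3·(3−1) = 6 = 2 · 3.
g is a primitive root iff g^(6/q) ≢ 1 (mod 9) for each prime q ∈ {2, 3}.
g = 2: 2^3 ≡ 8; 2^2 ≡ 4 — none is 1, so 2 is a primitive root.
Hence the least primitive root of 9 is 2.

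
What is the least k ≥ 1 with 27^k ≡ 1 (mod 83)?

ord(27) | φ(83) = 83 − 1 = 82 = 2 · 41.
Divisors of 82: 1, 2, 41, 82.
Check 27^d mod 83 for each divisor in increasing order:
27^1 ≡ 27 (mod 83)
27^2 ≡ 65 (mod 83)
27^41 ≡ 1 (mod 83) ✓
The smallest such exponent is 41, so the order of 27 is 41.

41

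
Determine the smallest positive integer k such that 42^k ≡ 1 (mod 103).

The order of 42 must divide φ(103) = 103 − 1 = 102 = 2 · 3 · 17.
Divisors of 102: 1, 2, 3, 6, 17, 34, 51, 102.
Test each divisor d:
42^1 ≡ 42 (mod 103)
42^2 ≡ 13 (mod 103)
42^3 ≡ 31 (mod 103)
42^6 ≡ 34 (mod 103)
42^17 ≡ 102 (mod 103)
42^34 ≡ 1 (mod 103) ✓
The smallest such exponent is 34, so the order of 42 is 34.

34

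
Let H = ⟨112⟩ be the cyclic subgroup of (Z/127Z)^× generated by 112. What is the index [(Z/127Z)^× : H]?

1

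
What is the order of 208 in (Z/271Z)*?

270

ord(208) | φ(271) = 271 − 1 = 270 = 2 · 3^3 · 5.
Divisors of 270: 1, 2, 3, 5, 6, 9, 10, 15, 18, 27, 30, 45, 54, 90, 135, 270.
Test each divisor d:
208^1 ≡ 208 (mod 271)
208^2 ≡ 175 (mod 271)
208^3 ≡ 86 (mod 271)
208^5 ≡ 145 (mod 271)
208^6 ≡ 79 (mod 271)
208^9 ≡ 19 (mod 271)
208^10 ≡ 158 (mod 271)
208^15 ≡ 146 (mod 271)
208^18 ≡ 90 (mod 271)
208^27 ≡ 84 (mod 271)
208^30 ≡ 178 (mod 271)
208^45 ≡ 243 (mod 271)
208^54 ≡ 10 (mod 271)
208^90 ≡ 242 (mod 271)
208^135 ≡ 270 (mod 271)
208^270 ≡ 1 (mod 271) ✓
Hence ord(208) = 270.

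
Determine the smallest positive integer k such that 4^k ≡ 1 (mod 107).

The order of 4 must divide φ(107) = 107 − 1 = 106 = 2 · 53.
Divisors of 106: 1, 2, 53, 106.
Evaluate successive powers at the divisors of 106:
4^1 ≡ 4 (mod 107)
4^2 ≡ 16 (mod 107)
4^53 ≡ 1 (mod 107) ✓
Therefore the multiplicative order of 4 modulo 107 is 53.

53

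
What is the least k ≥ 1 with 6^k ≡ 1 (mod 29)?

14

By Lagrange's theorem, ord_29(6) divides φ(29) = 29 − 1 = 28 = 2^2 · 7.
Divisors of 28: 1, 2, 4, 7, 14, 28.
Compute 6^d (mod 29) for the divisors d until we hit 1:
6^1 ≡ 6
6^2 ≡ 7
6^4 ≡ 20
6^7 ≡ 28
6^14 ≡ 1
The smallest such exponent is 14, so the order of 6 is 14.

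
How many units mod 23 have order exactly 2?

1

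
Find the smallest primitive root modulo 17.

3

φ(17) = 17 − 1 = 16 = 2^4.
Test candidates g = 2, 3, … against the prime factors q ∈ {2} of φ(17): g is a generator iff g^(16/q) ≢ 1 for every such q.
g = 2: 2^8 ≡ 1 — hits 1, so not a primitive root.
g = 3: 3^8 ≡ 16 — none is 1, so 3 is a primitive root.
So 3 is the smallest generator of (Z/17Z)^×.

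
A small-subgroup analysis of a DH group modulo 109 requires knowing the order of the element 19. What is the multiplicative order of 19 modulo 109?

By Lagrange's theorem, ord_109(19) divides φ(109) = 109 − 1 = 108 = 2^2 · 3^3.
Divisors of 108: 1, 2, 3, 4, 6, 9, 12, 18, 27, 36, 54, 108.
Test each divisor d:
19^1 ≡ 19 (mod 109)
19^2 ≡ 34 (mod 109)
19^3 ≡ 101 (mod 109)
19^4 ≡ 66 (mod 109)
19^6 ≡ 64 (mod 109)
19^9 ≡ 33 (mod 109)
19^12 ≡ 63 (mod 109)
19^18 ≡ 108 (mod 109)
19^27 ≡ 76 (mod 109)
19^36 ≡ 1 (mod 109) ✓
Hence ord(19) = 36.

36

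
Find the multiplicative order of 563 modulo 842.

10

By Lagrange's theorem, ord_842(563) divides φ(842) = φ(2)·φ(421) = 1·420 = 420 = 2^2 · 3 · 5 · 7.
Divisors of 420: 1, 2, 3, 4, 5, 6, 7, 10, 12, 14, 15, 20, 21, 28, 30, 35, 42, 60, 70, 84, 105, 140, 210, 420.
Test each divisor d:
563^1 ≡ 563 (mod 842)
563^2 ≡ 377 (mod 842)
563^3 ≡ 67 (mod 842)
563^4 ≡ 673 (mod 842)
563^5 ≡ 841 (mod 842)
563^6 ≡ 279 (mod 842)
563^7 ≡ 465 (mod 842)
563^10 ≡ 1 (mod 842) ✓
Hence ord(563) = 10.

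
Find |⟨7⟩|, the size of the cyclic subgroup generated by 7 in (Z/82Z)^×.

ord(7) | φ(82) = φ(2)·φ(41) = 1·40 = 40 = 2^3 · 5.
Divisors of 40: 1, 2, 4, 5, 8, 10, 20, 40.
Test each divisor d:
7^1 ≡ 7
7^2 ≡ 49
7^4 ≡ 23
7^5 ≡ 79
7^8 ≡ 37
7^10 ≡ 9
7^20 ≡ 81
7^40 ≡ 1
Therefore the multiplicative order of 7 modulo 82 is 40.

40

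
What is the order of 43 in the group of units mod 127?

126

By Lagrange's theorem, ord_127(43) divides φ(127) = 127 − 1 = 126 = 2 · 3^2 · 7.
Divisors of 126: 1, 2, 3, 6, 7, 9, 14, 18, 21, 42, 63, 126.
Evaluate successive powers at the divisors of 126:
43^1 ≡ 43 (mod 127)
43^2 ≡ 71 (mod 127)
43^3 ≡ 5 (mod 127)
43^6 ≡ 25 (mod 127)
43^7 ≡ 59 (mod 127)
43^9 ≡ 125 (mod 127)
43^14 ≡ 52 (mod 127)
43^18 ≡ 4 (mod 127)
43^21 ≡ 20 (mod 127)
43^42 ≡ 19 (mod 127)
43^63 ≡ 126 (mod 127)
43^126 ≡ 1 (mod 127) ✓
Therefore the multiplicative order of 43 modulo 127 is 126.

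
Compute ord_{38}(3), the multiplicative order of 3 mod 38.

Since 3 ∈ (Z/38Z)^×, its order divides φ(38) = φ(2)·φ(19) = 1·18 = 18 = 2 · 3^2.
Divisors of 18: 1, 2, 3, 6, 9, 18.
Evaluate successive powers at the divisors of 18:
3^1 ≡ 3 (mod 38)
3^2 ≡ 9 (mod 38)
3^3 ≡ 27 (mod 38)
3^6 ≡ 7 (mod 38)
3^9 ≡ 37 (mod 38)
3^18 ≡ 1 (mod 38) ✓
So ord_38(3) = 18.

18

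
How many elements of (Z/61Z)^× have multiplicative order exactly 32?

0

φ(61) = 61 − 1 = 60 = 2^2 · 3 · 5.
(Z/61Z)^× is cyclic (|G| = 60); a cyclic group of order m has exactly φ(d) elements of each order d | m, and none otherwise.
32 does not divide 60, so no element of (Z/61Z)^× has order 32.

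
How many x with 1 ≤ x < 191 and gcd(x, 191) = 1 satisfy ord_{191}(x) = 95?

φ(191) = 191 − 1 = 190 = 2 · 5 · 19.
(Z/191Z)^× is cyclic (|G| = 190); a cyclic group of order m has exactly φ(d) elements of each order d | m, and none otherwise.
95 = 5 · 19 divides 190, and φ(95) = 72.

72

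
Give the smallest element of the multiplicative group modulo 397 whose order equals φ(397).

5

φ(397) = 397 − 1 = 396 = 2^2 · 3^2 · 11.
g is a primitive root iff g^(396/q) ≢ 1 (mod 397) for each prime q ∈ {2, 3, 11}.
g = 2: 2^198 ≡ 396; 2^132 ≡ 1 — hits 1, so not a primitive root.
g = 3: 3^198 ≡ 1 — hits 1, so not a primitive root.
g = 4: 4^198 ≡ 1 — hits 1, so not a primitive root.
g = 5: 5^198 ≡ 396; 5^132 ≡ 362; 5^36 ≡ 290 — none is 1, so 5 is a primitive root.
The smallest primitive root modulo 397 is 5.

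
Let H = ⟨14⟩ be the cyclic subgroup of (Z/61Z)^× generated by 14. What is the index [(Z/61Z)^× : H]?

By Lagrange's theorem, ord_61(14) divides φ(61) = 61 − 1 = 60 = 2^2 · 3 · 5.
Divisors of 60: 1, 2, 3, 4, 5, 6, 10, 12, 15, 20, 30, 60.
Check 14^d mod 61 for each divisor in increasing order:
14^1 ≡ 14 (mod 61)
14^2 ≡ 13 (mod 61)
14^3 ≡ 60 (mod 61)
14^4 ≡ 47 (mod 61)
14^5 ≡ 48 (mod 61)
14^6 ≡ 1 (mod 61) ✓
Thus |⟨14⟩| = ord(14) = 6.
The index is φ(61) / ord(14) = 60 / 6 = 10.

10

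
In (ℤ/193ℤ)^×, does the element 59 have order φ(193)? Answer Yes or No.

φ(193) = 193 − 1 = 192 = 2^6 · 3.
59 is a primitive root mod 193 iff 59^(φ(193)/q) ≢ 1 for every prime q | φ(193), i.e. q ∈ {2, 3}.
59^96 ≡ 1 (mod 193)  [q = 2: ≡ 1 ✗]
59^64 ≡ 84 (mod 193)  [q = 3: ≢ 1 ✓]
The check at q = 2 fails, so 59 generates a proper subgroup.

No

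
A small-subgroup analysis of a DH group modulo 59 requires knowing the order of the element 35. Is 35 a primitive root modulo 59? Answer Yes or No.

No

φ(59) = 59 − 1 = 58 = 2 · 29.
Test 35^(58/q) mod 59 for each prime factor q of 58:
35^29 ≡ 1 (mod 59)  [q = 2: ≡ 1 ✗]
35^2 ≡ 45 (mod 59)  [q = 29: ≢ 1 ✓]
Since 35^29 ≡ 1, the order of 35 divides 29 < 58, so 35 is not a primitive root.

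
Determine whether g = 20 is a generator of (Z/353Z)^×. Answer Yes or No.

Yes

φ(353) = 353 − 1 = 352 = 2^5 · 11.
Test 20^(352/q) mod 353 for each prime factor q of 352:
20^176 ≡ 352 (mod 353)  [q = 2: ≢ 1 ✓]
20^32 ≡ 58 (mod 353)  [q = 11: ≢ 1 ✓]
All checks pass, so 20 has order 352 and is a primitive root modulo 353.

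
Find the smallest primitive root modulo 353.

3

φ(353) = 353 − 1 = 352 = 2^5 · 11.
Test candidates g = 2, 3, … against the prime factors q ∈ {2, 11} of φ(353): g is a generator iff g^(352/q) ≢ 1 for every such q.
g = 2: 2^176 ≡ 1 — hits 1, so not a primitive root.
g = 3: 3^176 ≡ 352; 3^32 ≡ 140 — none is 1, so 3 is a primitive root.
Hence the least primitive root of 353 is 3.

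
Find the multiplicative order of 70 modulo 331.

55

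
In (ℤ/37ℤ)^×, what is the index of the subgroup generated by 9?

Since 9 ∈ (Z/37Z)^×, its order divides φ(37) = 37 − 1 = 36 = 2^2 · 3^2.
Divisors of 36: 1, 2, 3, 4, 6, 9, 12, 18, 36.
Compute 9^d (mod 37) for the divisors d until we hit 1:
9^1 ≡ 9
9^2 ≡ 7
9^3 ≡ 26
9^4 ≡ 12
9^6 ≡ 10
9^9 ≡ 1
The order of 9 is 9, so the subgroup it generates has 9 elements.
Index = |(Z/37Z)^×| / |⟨9⟩| = 36 / 9 = 4.

4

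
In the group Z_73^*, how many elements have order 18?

φ(73) = 73 − 1 = 72 = 2^3 · 3^2.
Since (Z/73Z)^× is cyclic of order 72, the number of elements of order d is φ(d) when d | 72 and 0 otherwise.
18 = 2 · 3^2 divides 72, and φ(18) = 6.

6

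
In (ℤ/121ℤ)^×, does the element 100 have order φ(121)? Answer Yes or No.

No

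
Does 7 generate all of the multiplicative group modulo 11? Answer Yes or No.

Yes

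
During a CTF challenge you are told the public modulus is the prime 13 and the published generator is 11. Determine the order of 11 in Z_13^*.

ord(11) | φ(13) = 13 − 1 = 12 = 2^2 · 3.
Divisors of 12: 1, 2, 3, 4, 6, 12.
Evaluate successive powers at the divisors of 12:
11^1 ≡ 11 (mod 13)
11^2 ≡ 4 (mod 13)
11^3 ≡ 5 (mod 13)
11^4 ≡ 3 (mod 13)
11^6 ≡ 12 (mod 13)
11^12 ≡ 1 (mod 13) ✓
Hence ord(11) = 12.

12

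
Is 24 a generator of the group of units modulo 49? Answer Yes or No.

Yes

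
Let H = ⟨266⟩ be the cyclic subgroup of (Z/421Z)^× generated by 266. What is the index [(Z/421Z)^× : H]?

4

Since 266 ∈ (Z/421Z)^×, its order divides φ(421) = 421 − 1 = 420 = 2^2 · 3 · 5 · 7.
Divisors of 420: 1, 2, 3, 4, 5, 6, 7, 10, 12, 14, 15, 20, 21, 28, 30, 35, 42, 60, 70, 84, 105, 140, 210, 420.
Test each divisor d:
266^1 ≡ 266 (mod 421)
266^2 ≡ 28 (mod 421)
266^3 ≡ 291 (mod 421)
266^4 ≡ 363 (mod 421)
266^5 ≡ 149 (mod 421)
266^6 ≡ 60 (mod 421)
266^7 ≡ 383 (mod 421)
266^10 ≡ 309 (mod 421)
266^12 ≡ 232 (mod 421)
266^14 ≡ 181 (mod 421)
266^15 ≡ 152 (mod 421)
266^20 ≡ 335 (mod 421)
266^21 ≡ 279 (mod 421)
266^28 ≡ 344 (mod 421)
266^30 ≡ 370 (mod 421)
266^35 ≡ 400 (mod 421)
266^42 ≡ 377 (mod 421)
266^60 ≡ 75 (mod 421)
266^70 ≡ 20 (mod 421)
266^84 ≡ 252 (mod 421)
266^105 ≡ 1 (mod 421) ✓
So ord_421(266) = 105, hence |⟨266⟩| = 105.
Index = |(Z/421Z)^×| / |⟨266⟩| = 420 / 105 = 4.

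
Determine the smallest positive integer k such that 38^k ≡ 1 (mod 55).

ord(38) | φ(55) = φ(5·11) = (5−1)·(11−1) = 4·10 = 40 = 2^3 · 5.
Divisors of 40: 1, 2, 4, 5, 8, 10, 20, 40.
Check 38^d mod 55 for each divisor in increasing order:
38^1 ≡ 38 (mod 55)
38^2 ≡ 14 (mod 55)
38^4 ≡ 31 (mod 55)
38^5 ≡ 23 (mod 55)
38^8 ≡ 26 (mod 55)
38^10 ≡ 34 (mod 55)
38^20 ≡ 1 (mod 55) ✓
Therefore the multiplicative order of 38 modulo 55 is 20.

20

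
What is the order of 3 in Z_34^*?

16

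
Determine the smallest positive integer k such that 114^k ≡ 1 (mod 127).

By Lagrange's theorem, ord_127(114) divides φ(127) = 127 − 1 = 126 = 2 · 3^2 · 7.
Divisors of 126: 1, 2, 3, 6, 7, 9, 14, 18, 21, 42, 63, 126.
Compute 114^d (mod 127) for the divisors d until we hit 1:
114^1 ≡ 114 (mod 127)
114^2 ≡ 42 (mod 127)
114^3 ≡ 89 (mod 127)
114^6 ≡ 47 (mod 127)
114^7 ≡ 24 (mod 127)
114^9 ≡ 119 (mod 127)
114^14 ≡ 68 (mod 127)
114^18 ≡ 64 (mod 127)
114^21 ≡ 108 (mod 127)
114^42 ≡ 107 (mod 127)
114^63 ≡ 126 (mod 127)
114^126 ≡ 1 (mod 127) ✓
Hence ord(114) = 126.

126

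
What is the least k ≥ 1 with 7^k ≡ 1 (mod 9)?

3

ord(7) | φ(9) = φ(3^2) = 3·(3−1) = 6 = 2 · 3.
Divisors of 6: 1, 2, 3, 6.
Check 7^d mod 9 for each divisor in increasing order:
7^1 ≡ 7
7^2 ≡ 4
7^3 ≡ 1
So ord_9(7) = 3.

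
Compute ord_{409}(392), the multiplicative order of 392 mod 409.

102

The order of 392 must divide φ(409) = 409 − 1 = 408 = 2^3 · 3 · 17.
Divisors of 408: 1, 2, 3, 4, 6, 8, 12, 17, 24, 34, 51, 68, 102, 136, 204, 408.
Test each divisor d:
392^1 ≡ 392 (mod 409)
392^2 ≡ 289 (mod 409)
392^3 ≡ 404 (mod 409)
392^4 ≡ 85 (mod 409)
392^6 ≡ 25 (mod 409)
392^8 ≡ 272 (mod 409)
392^12 ≡ 216 (mod 409)
392^17 ≡ 356 (mod 409)
392^24 ≡ 30 (mod 409)
392^34 ≡ 355 (mod 409)
392^51 ≡ 408 (mod 409)
392^68 ≡ 53 (mod 409)
392^102 ≡ 1 (mod 409) ✓
Therefore the multiplicative order of 392 modulo 409 is 102.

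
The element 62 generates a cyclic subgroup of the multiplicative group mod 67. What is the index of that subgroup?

6

ord(62) | φ(67) = 67 − 1 = 66 = 2 · 3 · 11.
Divisors of 66: 1, 2, 3, 6, 11, 22, 33, 66.
Evaluate successive powers at the divisors of 66:
62^1 ≡ 62
62^2 ≡ 25
62^3 ≡ 9
62^6 ≡ 14
62^11 ≡ 1
The order of 62 is 11, so the subgroup it generates has 11 elements.
[(Z/67Z)^× : ⟨62⟩] = 66/11 = 6.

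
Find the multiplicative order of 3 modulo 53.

52

ord(3) | φ(53) = 53 − 1 = 52 = 2^2 · 13.
Divisors of 52: 1, 2, 4, 13, 26, 52.
Test each divisor d:
3^1 ≡ 3 (mod 53)
3^2 ≡ 9 (mod 53)
3^4 ≡ 28 (mod 53)
3^13 ≡ 30 (mod 53)
3^26 ≡ 52 (mod 53)
3^52 ≡ 1 (mod 53) ✓
So ord_53(3) = 52.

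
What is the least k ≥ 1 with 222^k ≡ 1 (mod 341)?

30

The order of 222 must divide φ(341) = φ(11·31) = (11−1)·(31−1) = 10·30 = 300 = 2^2 · 3 · 5^2.
Divisors of 300: 1, 2, 3, 4, 5, 6, 10, 12, 15, 20, 25, 30, 50, 60, 75, 100, 150, 300.
Test each divisor d:
222^1 ≡ 222
222^2 ≡ 180
222^3 ≡ 63
222^4 ≡ 5
222^5 ≡ 87
222^6 ≡ 218
222^10 ≡ 67
222^12 ≡ 125
222^15 ≡ 32
222^20 ≡ 56
222^25 ≡ 98
222^30 ≡ 1
Hence ord(222) = 30.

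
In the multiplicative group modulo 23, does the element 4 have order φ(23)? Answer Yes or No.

No

φ(23) = 23 − 1 = 22 = 2 · 11.
An element g generates (Z/23Z)^× iff g^(22/q) ≢ 1 (mod 23) for each prime q ∈ {2, 11}.
4^11 ≡ 1 (mod 23)  [q = 2: ≡ 1 ✗]
4^2 ≡ 16 (mod 23)  [q = 11: ≢ 1 ✓]
The check at q = 2 fails, so 4 generates a proper subgroup.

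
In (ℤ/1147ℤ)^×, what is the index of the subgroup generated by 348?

Since 348 ∈ (Z/1147Z)^×, its order divides φ(1147) = φ(31·37) = (31−1)·(37−1) = 30·36 = 1080 = 2^3 · 3^3 · 5.
Divisors of 1080: 1, 2, 3, 4, 5, 6, 8, 9, 10, 12, 15, 18, 20, 24, 27, 30, 36, 40, 45, 54, 60, 72, 90, 108, 120, 135, 180, 216, 270, 360, 540, 1080.
Evaluate successive powers at the divisors of 1080:
348^1 ≡ 348 (mod 1147)
348^2 ≡ 669 (mod 1147)
348^3 ≡ 1118 (mod 1147)
348^4 ≡ 231 (mod 1147)
348^5 ≡ 98 (mod 1147)
348^6 ≡ 841 (mod 1147)
348^8 ≡ 599 (mod 1147)
348^9 ≡ 845 (mod 1147)
348^10 ≡ 428 (mod 1147)
348^12 ≡ 729 (mod 1147)
348^15 ≡ 652 (mod 1147)
348^18 ≡ 591 (mod 1147)
348^20 ≡ 811 (mod 1147)
348^24 ≡ 380 (mod 1147)
348^27 ≡ 450 (mod 1147)
348^30 ≡ 714 (mod 1147)
348^36 ≡ 593 (mod 1147)
348^40 ≡ 490 (mod 1147)
348^45 ≡ 993 (mod 1147)
348^54 ≡ 628 (mod 1147)
348^60 ≡ 528 (mod 1147)
348^72 ≡ 667 (mod 1147)
348^90 ≡ 776 (mod 1147)
348^108 ≡ 963 (mod 1147)
348^120 ≡ 63 (mod 1147)
348^135 ≡ 931 (mod 1147)
348^180 ≡ 1 (mod 1147) ✓
Thus |⟨348⟩| = ord(348) = 180.
Index = |(Z/1147Z)^×| / |⟨348⟩| = 1080 / 180 = 6.

6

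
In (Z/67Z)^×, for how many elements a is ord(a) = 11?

φ(67) = 67 − 1 = 66 = 2 · 3 · 11.
In a cyclic group of order 66, there are φ(d) elements of order d for each divisor d of 66, and zero for non-divisors.
11 | 66, and φ(11) = 11 − 1 = 10.

10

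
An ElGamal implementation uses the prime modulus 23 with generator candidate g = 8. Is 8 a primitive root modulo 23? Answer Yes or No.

φ(23) = 23 − 1 = 22 = 2 · 11.
8 is a primitive root mod 23 iff 8^(φ(23)/q) ≢ 1 for every prime q | φ(23), i.e. q ∈ {2, 11}.
8^11 ≡ 1 (mod 23)  [q = 2: ≡ 1 ✗]
8^2 ≡ 18 (mod 23)  [q = 11: ≢ 1 ✓]
8^11 ≡ 1 shows ord(8) | 11, strictly less than φ(23); not a primitive root.

No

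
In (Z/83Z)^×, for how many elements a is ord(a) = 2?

1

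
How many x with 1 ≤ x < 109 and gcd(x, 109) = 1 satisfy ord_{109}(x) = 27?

φ(109) = 109 − 1 = 108 = 2^2 · 3^3.
Since (Z/109Z)^× is cyclic of order 108, the number of elements of order d is φ(d) when d | 108 and 0 otherwise.
27 = 3^3 divides 108, and φ(27) = 18.

18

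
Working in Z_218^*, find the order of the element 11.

108

ord(11) | φ(218) = φ(2)·φ(109) = 1·108 = 108 = 2^2 · 3^3.
Divisors of 108: 1, 2, 3, 4, 6, 9, 12, 18, 27, 36, 54, 108.
Compute 11^d (mod 218) for the divisors d until we hit 1:
11^1 ≡ 11
11^2 ≡ 121
11^3 ≡ 23
11^4 ≡ 35
11^6 ≡ 93
11^9 ≡ 177
11^12 ≡ 147
11^18 ≡ 155
11^27 ≡ 185
11^36 ≡ 45
11^54 ≡ 217
11^108 ≡ 1
So ord_218(11) = 108.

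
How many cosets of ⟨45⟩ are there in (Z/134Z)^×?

3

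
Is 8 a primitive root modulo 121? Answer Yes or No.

Yes

φ(121) = φ(11^2) = 11·(11−1) = 110 = 2 · 5 · 11.
It suffices to check that the order of 8 is not a proper divisor of 110: compute 8^(110/q) for q ∈ {2, 5, 11}.
8^55 ≡ 120 (mod 121)  [q = 2: ≢ 1 ✓]
8^22 ≡ 9 (mod 121)  [q = 5: ≢ 1 ✓]
8^10 ≡ 45 (mod 121)  [q = 11: ≢ 1 ✓]
All checks pass, so 8 has order 110 and is a primitive root modulo 121.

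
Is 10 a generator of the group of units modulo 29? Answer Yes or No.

Yes

φ(29) = 29 − 1 = 28 = 2^2 · 7.
An element g generates (Z/29Z)^× iff g^(28/q) ≢ 1 (mod 29) for each prime q ∈ {2, 7}.
10^14 ≡ 28 (mod 29)  [q = 2: ≢ 1 ✓]
10^4 ≡ 24 (mod 29)  [q = 7: ≢ 1 ✓]
Every test exponent gives a nontrivial residue, hence 10 generates the full group.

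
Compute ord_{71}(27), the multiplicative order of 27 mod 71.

35

Since 27 ∈ (Z/71Z)^×, its order divides φ(71) = 71 − 1 = 70 = 2 · 5 · 7.
Divisors of 70: 1, 2, 5, 7, 10, 14, 35, 70.
Check 27^d mod 71 for each divisor in increasing order:
27^1 ≡ 27
27^2 ≡ 19
27^5 ≡ 20
27^7 ≡ 25
27^10 ≡ 45
27^14 ≡ 57
27^35 ≡ 1
So ord_71(27) = 35.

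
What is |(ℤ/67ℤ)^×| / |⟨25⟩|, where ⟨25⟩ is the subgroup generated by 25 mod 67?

By Lagrange's theorem, ord_67(25) divides φ(67) = 67 − 1 = 66 = 2 · 3 · 11.
Divisors of 66: 1, 2, 3, 6, 11, 22, 33, 66.
Test each divisor d:
25^1 ≡ 25 (mod 67)
25^2 ≡ 22 (mod 67)
25^3 ≡ 14 (mod 67)
25^6 ≡ 62 (mod 67)
25^11 ≡ 1 (mod 67) ✓
The order of 25 is 11, so the subgroup it generates has 11 elements.
Index = |(Z/67Z)^×| / |⟨25⟩| = 66 / 11 = 6.

6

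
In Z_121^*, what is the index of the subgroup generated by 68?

The order of 68 must divide φ(121) = φ(11^2) = 11·(11−1) = 110 = 2 · 5 · 11.
Divisors of 110: 1, 2, 5, 10, 11, 22, 55, 110.
Check 68^d mod 121 for each divisor in increasing order:
68^1 ≡ 68
68^2 ≡ 26
68^5 ≡ 109
68^10 ≡ 23
68^11 ≡ 112
68^22 ≡ 81
68^55 ≡ 120
68^110 ≡ 1
So ord_121(68) = 110, hence |⟨68⟩| = 110.
Index = |(Z/121Z)^×| / |⟨68⟩| = 110 / 110 = 1.

1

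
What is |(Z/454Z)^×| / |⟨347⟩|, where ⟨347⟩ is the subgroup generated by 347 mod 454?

Since 347 ∈ (Z/454Z)^×, its order divides φ(454) = φ(2)·φ(227) = 1·226 = 226 = 2 · 113.
Divisors of 226: 1, 2, 113, 226.
Check 347^d mod 454 for each divisor in increasing order:
347^1 ≡ 347 (mod 454)
347^2 ≡ 99 (mod 454)
347^113 ≡ 1 (mod 454) ✓
Thus |⟨347⟩| = ord(347) = 113.
Index = |(Z/454Z)^×| / |⟨347⟩| = 226 / 113 = 2.

2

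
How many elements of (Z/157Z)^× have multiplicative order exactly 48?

0

φ(157) = 157 − 1 = 156 = 2^2 · 3 · 13.
(Z/157Z)^× is cyclic (|G| = 156); a cyclic group of order m has exactly φ(d) elements of each order d | m, and none otherwise.
48 does not divide 156, so no element of (Z/157Z)^× has order 48.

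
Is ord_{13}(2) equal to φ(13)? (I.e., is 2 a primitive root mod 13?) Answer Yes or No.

φ(13) = 13 − 1 = 12 = 2^2 · 3.
An element g generates (Z/13Z)^× iff g^(12/q) ≢ 1 (mod 13) for each prime q ∈ {2, 3}.
2^6 ≡ 12 (mod 13)  [q = 2: ≢ 1 ✓]
2^4 ≡ 3 (mod 13)  [q = 3: ≢ 1 ✓]
All checks pass, so 2 has order 12 and is a primitive root modulo 13.

Yes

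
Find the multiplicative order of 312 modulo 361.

ord(312) | φ(361) = φ(19^2) = 19·(19−1) = 342 = 2 · 3^2 · 19.
Divisors of 342: 1, 2, 3, 6, 9, 18, 19, 38, 57, 114, 171, 342.
Test each divisor d:
312^1 ≡ 312 (mod 361)
312^2 ≡ 235 (mod 361)
312^3 ≡ 37 (mod 361)
312^6 ≡ 286 (mod 361)
312^9 ≡ 113 (mod 361)
312^18 ≡ 134 (mod 361)
312^19 ≡ 293 (mod 361)
312^38 ≡ 292 (mod 361)
312^57 ≡ 360 (mod 361)
312^114 ≡ 1 (mod 361) ✓
So ord_361(312) = 114.

114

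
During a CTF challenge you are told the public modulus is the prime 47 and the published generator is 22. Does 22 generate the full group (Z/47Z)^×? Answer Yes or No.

φ(47) = 47 − 1 = 46 = 2 · 23.
An element g generates (Z/47Z)^× iff g^(46/q) ≢ 1 (mod 47) for each prime q ∈ {2, 23}.
22^23 ≡ 46 (mod 47)  [q = 2: ≢ 1 ✓]
22^2 ≡ 14 (mod 47)  [q = 23: ≢ 1 ✓]
All checks pass, so 22 has order 46 and is a primitive root modulo 47.

Yes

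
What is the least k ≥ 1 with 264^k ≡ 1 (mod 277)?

Since 264 ∈ (Z/277Z)^×, its order divides φ(277) = 277 − 1 = 276 = 2^2 · 3 · 23.
Divisors of 276: 1, 2, 3, 4, 6, 12, 23, 46, 69, 92, 138, 276.
Test each divisor d:
264^1 ≡ 264 (mod 277)
264^2 ≡ 169 (mod 277)
264^3 ≡ 19 (mod 277)
264^4 ≡ 30 (mod 277)
264^6 ≡ 84 (mod 277)
264^12 ≡ 131 (mod 277)
264^23 ≡ 1 (mod 277) ✓
Therefore the multiplicative order of 264 modulo 277 is 23.

23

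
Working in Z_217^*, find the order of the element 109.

The order of 109 must divide φ(217) = φ(7·31) = (7−1)·(31−1) = 6·30 = 180 = 2^2 · 3^2 · 5.
Divisors of 180: 1, 2, 3, 4, 5, 6, 9, 10, 12, 15, 18, 20, 30, 36, 45, 60, 90, 180.
Test each divisor d:
109^1 ≡ 109 (mod 217)
109^2 ≡ 163 (mod 217)
109^3 ≡ 190 (mod 217)
109^4 ≡ 95 (mod 217)
109^5 ≡ 156 (mod 217)
109^6 ≡ 78 (mod 217)
109^9 ≡ 64 (mod 217)
109^10 ≡ 32 (mod 217)
109^12 ≡ 8 (mod 217)
109^15 ≡ 1 (mod 217) ✓
Hence ord(109) = 15.

15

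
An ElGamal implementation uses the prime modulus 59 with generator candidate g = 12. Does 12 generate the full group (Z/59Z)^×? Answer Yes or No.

No

φ(59) = 59 − 1 = 58 = 2 · 29.
Test 12^(58/q) mod 59 for each prime factor q of 58:
12^29 ≡ 1 (mod 59)  [q = 2: ≡ 1 ✗]
12^2 ≡ 26 (mod 59)  [q = 29: ≢ 1 ✓]
Since 12^29 ≡ 1, the order of 12 divides 29 < 58, so 12 is not a primitive root.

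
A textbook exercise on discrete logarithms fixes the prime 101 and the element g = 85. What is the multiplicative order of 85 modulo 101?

Since 85 ∈ (Z/101Z)^×, its order divides φ(101) = 101 − 1 = 100 = 2^2 · 5^2.
Divisors of 100: 1, 2, 4, 5, 10, 20, 25, 50, 100.
Evaluate successive powers at the divisors of 100:
85^1 ≡ 85
85^2 ≡ 54
85^4 ≡ 88
85^5 ≡ 6
85^10 ≡ 36
85^20 ≡ 84
85^25 ≡ 100
85^50 ≡ 1
Hence ord(85) = 50.

50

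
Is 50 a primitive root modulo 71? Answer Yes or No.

φ(71) = 71 − 1 = 70 = 2 · 5 · 7.
An element g generates (Z/71Z)^× iff g^(70/q) ≢ 1 (mod 71) for each prime q ∈ {2, 5, 7}.
50^35 ≡ 1 (mod 71)  [q = 2: ≡ 1 ✗]
50^14 ≡ 5 (mod 71)  [q = 5: ≢ 1 ✓]
50^10 ≡ 30 (mod 71)  [q = 7: ≢ 1 ✓]
The check at q = 2 fails, so 50 generates a proper subgroup.

No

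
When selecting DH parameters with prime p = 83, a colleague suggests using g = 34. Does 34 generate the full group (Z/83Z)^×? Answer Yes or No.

Yes

φ(83) = 83 − 1 = 82 = 2 · 41.
34 is a primitive root mod 83 iff 34^(φ(83)/q) ≢ 1 for every prime q | φ(83), i.e. q ∈ {2, 41}.
34^41 ≡ 82 (mod 83)  [q = 2: ≢ 1 ✓]
34^2 ≡ 77 (mod 83)  [q = 41: ≢ 1 ✓]
None equal 1, so ord_83(34) = 82: 34 is a primitive root.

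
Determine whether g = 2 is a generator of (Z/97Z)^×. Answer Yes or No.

φ(97) = 97 − 1 = 96 = 2^5 · 3.
An element g generates (Z/97Z)^× iff g^(96/q) ≢ 1 (mod 97) for each prime q ∈ {2, 3}.
2^48 ≡ 1 (mod 97)  [q = 2: ≡ 1 ✗]
2^32 ≡ 35 (mod 97)  [q = 3: ≢ 1 ✓]
The check at q = 2 fails, so 2 generates a proper subgroup.

No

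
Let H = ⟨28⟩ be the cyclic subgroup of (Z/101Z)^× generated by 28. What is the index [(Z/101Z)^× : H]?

1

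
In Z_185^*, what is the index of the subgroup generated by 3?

The order of 3 must divide φ(185) = φ(5·37) = (5−1)·(37−1) = 4·36 = 144 = 2^4 · 3^2.
Divisors of 144: 1, 2, 3, 4, 6, 8, 9, 12, 16, 18, 24, 36, 48, 72, 144.
Compute 3^d (mod 185) for the divisors d until we hit 1:
3^1 ≡ 3 (mod 185)
3^2 ≡ 9 (mod 185)
3^3 ≡ 27 (mod 185)
3^4 ≡ 81 (mod 185)
3^6 ≡ 174 (mod 185)
3^8 ≡ 86 (mod 185)
3^9 ≡ 73 (mod 185)
3^12 ≡ 121 (mod 185)
3^16 ≡ 181 (mod 185)
3^18 ≡ 149 (mod 185)
3^24 ≡ 26 (mod 185)
3^36 ≡ 1 (mod 185) ✓
Thus |⟨3⟩| = ord(3) = 36.
Index = |(Z/185Z)^×| / |⟨3⟩| = 144 / 36 = 4.

4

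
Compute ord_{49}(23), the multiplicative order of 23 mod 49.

ord(23) | φ(49) = φ(7^2) = 7·(7−1) = 42 = 2 · 3 · 7.
Divisors of 42: 1, 2, 3, 6, 7, 14, 21, 42.
Test each divisor d:
23^1 ≡ 23
23^2 ≡ 39
23^3 ≡ 15
23^6 ≡ 29
23^7 ≡ 30
23^14 ≡ 18
23^21 ≡ 1
Hence ord(23) = 21.

21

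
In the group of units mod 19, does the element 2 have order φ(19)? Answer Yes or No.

Yes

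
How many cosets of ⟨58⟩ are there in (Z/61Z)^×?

12

The order of 58 must divide φ(61) = 61 − 1 = 60 = 2^2 · 3 · 5.
Divisors of 60: 1, 2, 3, 4, 5, 6, 10, 12, 15, 20, 30, 60.
Test each divisor d:
58^1 ≡ 58
58^2 ≡ 9
58^3 ≡ 34
58^4 ≡ 20
58^5 ≡ 1
So ord_61(58) = 5, hence |⟨58⟩| = 5.
The index is φ(61) / ord(58) = 60 / 5 = 12.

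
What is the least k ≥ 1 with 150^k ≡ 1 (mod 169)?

12

ord(150) | φ(169) = φ(13^2) = 13·(13−1) = 156 = 2^2 · 3 · 13.
Divisors of 156: 1, 2, 3, 4, 6, 12, 13, 26, 39, 52, 78, 156.
Check 150^d mod 169 for each divisor in increasing order:
150^1 ≡ 150 (mod 169)
150^2 ≡ 23 (mod 169)
150^3 ≡ 70 (mod 169)
150^4 ≡ 22 (mod 169)
150^6 ≡ 168 (mod 169)
150^12 ≡ 1 (mod 169) ✓
The smallest such exponent is 12, so the order of 150 is 12.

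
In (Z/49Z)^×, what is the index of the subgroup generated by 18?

14

ord(18) | φ(49) = φ(7^2) = 7·(7−1) = 42 = 2 · 3 · 7.
Divisors of 42: 1, 2, 3, 6, 7, 14, 21, 42.
Evaluate successive powers at the divisors of 42:
18^1 ≡ 18 (mod 49)
18^2 ≡ 30 (mod 49)
18^3 ≡ 1 (mod 49) ✓
The order of 18 is 3, so the subgroup it generates has 3 elements.
The index is φ(49) / ord(18) = 42 / 3 = 14.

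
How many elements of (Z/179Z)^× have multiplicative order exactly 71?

0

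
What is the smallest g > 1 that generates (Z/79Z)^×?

3

φ(79) = 79 − 1 = 78 = 2 · 3 · 13.
Test candidates g = 2, 3, … against the prime factors q ∈ {2, 3, 13} of φ(79): g is a generator iff g^(78/q) ≢ 1 for every such q.
g = 2: 2^39 ≡ 1 — hits 1, so not a primitive root.
g = 3: 3^39 ≡ 78; 3^26 ≡ 23; 3^6 ≡ 18 — none is 1, so 3 is a primitive root.
The smallest primitive root modulo 79 is 3.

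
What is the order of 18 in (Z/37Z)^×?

36

Since 18 ∈ (Z/37Z)^×, its order divides φ(37) = 37 − 1 = 36 = 2^2 · 3^2.
Divisors of 36: 1, 2, 3, 4, 6, 9, 12, 18, 36.
Check 18^d mod 37 for each divisor in increasing order:
18^1 ≡ 18 (mod 37)
18^2 ≡ 28 (mod 37)
18^3 ≡ 23 (mod 37)
18^4 ≡ 7 (mod 37)
18^6 ≡ 11 (mod 37)
18^9 ≡ 31 (mod 37)
18^12 ≡ 10 (mod 37)
18^18 ≡ 36 (mod 37)
18^36 ≡ 1 (mod 37) ✓
Hence ord(18) = 36.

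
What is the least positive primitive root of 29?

2

φ(29) = 29 − 1 = 28 = 2^2 · 7.
g is a primitive root iff g^(28/q) ≢ 1 (mod 29) for each prime q ∈ {2, 7}.
g = 2: 2^14 ≡ 28; 2^4 ≡ 16 — none is 1, so 2 is a primitive root.
The smallest primitive root modulo 29 is 2.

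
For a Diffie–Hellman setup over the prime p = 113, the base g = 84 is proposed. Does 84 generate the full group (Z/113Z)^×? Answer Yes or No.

φ(113) = 113 − 1 = 112 = 2^4 · 7.
It suffices to check that the order of 84 is not a proper divisor of 112: compute 84^(112/q) for q ∈ {2, 7}.
84^56 ≡ 112 (mod 113)  [q = 2: ≢ 1 ✓]
84^16 ≡ 109 (mod 113)  [q = 7: ≢ 1 ✓]
Every test exponent gives a nontrivial residue, hence 84 generates the full group.

Yes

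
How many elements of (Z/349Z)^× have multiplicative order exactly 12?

4

φ(349) = 349 − 1 = 348 = 2^2 · 3 · 29.
Since (Z/349Z)^× is cyclic of order 348, the number of elements of order d is φ(d) when d | 348 and 0 otherwise.
12 = 2^2 · 3 divides 348, and φ(12) = 4.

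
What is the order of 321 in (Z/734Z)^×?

Since 321 ∈ (Z/734Z)^×, its order divides φ(734) = φ(2)·φ(367) = 1·366 = 366 = 2 · 3 · 61.
Divisors of 366: 1, 2, 3, 6, 61, 122, 183, 366.
Check 321^d mod 734 for each divisor in increasing order:
321^1 ≡ 321 (mod 734)
321^2 ≡ 281 (mod 734)
321^3 ≡ 653 (mod 734)
321^6 ≡ 689 (mod 734)
321^61 ≡ 733 (mod 734)
321^122 ≡ 1 (mod 734) ✓
Therefore the multiplicative order of 321 modulo 734 is 122.

122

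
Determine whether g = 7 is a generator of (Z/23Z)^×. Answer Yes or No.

φ(23) = 23 − 1 = 22 = 2 · 11.
7 is a primitive root mod 23 iff 7^(φ(23)/q) ≢ 1 for every prime q | φ(23), i.e. q ∈ {2, 11}.
7^11 ≡ 22 (mod 23)  [q = 2: ≢ 1 ✓]
7^2 ≡ 3 (mod 23)  [q = 11: ≢ 1 ✓]
None equal 1, so ord_23(7) = 22: 7 is a primitive root.

Yes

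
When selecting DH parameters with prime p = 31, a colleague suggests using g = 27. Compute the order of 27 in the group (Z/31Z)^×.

10

ord(27) | φ(31) = 31 − 1 = 30 = 2 · 3 · 5.
Divisors of 30: 1, 2, 3, 5, 6, 10, 15, 30.
Check 27^d mod 31 for each divisor in increasing order:
27^1 ≡ 27
27^2 ≡ 16
27^3 ≡ 29
27^5 ≡ 30
27^6 ≡ 4
27^10 ≡ 1
So ord_31(27) = 10.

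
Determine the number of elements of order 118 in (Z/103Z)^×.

φ(103) = 103 − 1 = 102 = 2 · 3 · 17.
(Z/103Z)^× is cyclic (|G| = 102); a cyclic group of order m has exactly φ(d) elements of each order d | m, and none otherwise.
Here 102 is not a multiple of 118, so there are no elements of order 118.

0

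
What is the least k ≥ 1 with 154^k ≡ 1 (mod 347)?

173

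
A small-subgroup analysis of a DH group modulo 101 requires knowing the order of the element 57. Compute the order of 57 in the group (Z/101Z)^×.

20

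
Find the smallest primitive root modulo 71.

φ(71) = 71 − 1 = 70 = 2 · 5 · 7.
g is a primitive root iff g^(70/q) ≢ 1 (mod 71) for each prime q ∈ {2, 5, 7}.
g = 2: 2^35 ≡ 1 — hits 1, so not a primitive root.
g = 3: 3^35 ≡ 1 — hits 1, so not a primitive root.
g = 4: 4^35 ≡ 1 — hits 1, so not a primitive root.
g = 5: 5^35 ≡ 1 — hits 1, so not a primitive root.
g = 6: 6^35 ≡ 1 — hits 1, so not a primitive root.
g = 7: 7^35 ≡ 70; 7^14 ≡ 54; 7^10 ≡ 45 — none is 1, so 7 is a primitive root.
Hence the least primitive root of 71 is 7.

7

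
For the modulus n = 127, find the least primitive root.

φ(127) = 127 − 1 = 126 = 2 · 3^2 · 7.
Test candidates g = 2, 3, … against the prime factors q ∈ {2, 3, 7} of φ(127): g is a generator iff g^(126/q) ≢ 1 for every such q.
g = 2: 2^63 ≡ 1 — hits 1, so not a primitive root.
g = 3: 3^63 ≡ 126; 3^42 ≡ 107; 3^18 ≡ 4 — none is 1, so 3 is a primitive root.
Hence the least primitive root of 127 is 3.

3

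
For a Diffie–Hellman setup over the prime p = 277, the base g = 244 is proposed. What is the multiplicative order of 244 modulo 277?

The order of 244 must divide φ(277) = 277 − 1 = 276 = 2^2 · 3 · 23.
Divisors of 276: 1, 2, 3, 4, 6, 12, 23, 46, 69, 92, 138, 276.
Compute 244^d (mod 277) for the divisors d until we hit 1:
244^1 ≡ 244
244^2 ≡ 258
244^3 ≡ 73
244^4 ≡ 84
244^6 ≡ 66
244^12 ≡ 201
244^23 ≡ 60
244^46 ≡ 276
244^69 ≡ 217
244^92 ≡ 1
So ord_277(244) = 92.

92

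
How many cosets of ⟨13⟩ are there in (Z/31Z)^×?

ord(13) | φ(31) = 31 − 1 = 30 = 2 · 3 · 5.
Divisors of 30: 1, 2, 3, 5, 6, 10, 15, 30.
Compute 13^d (mod 31) for the divisors d until we hit 1:
13^1 ≡ 13
13^2 ≡ 14
13^3 ≡ 27
13^5 ≡ 6
13^6 ≡ 16
13^10 ≡ 5
13^15 ≡ 30
13^30 ≡ 1
Thus |⟨13⟩| = ord(13) = 30.
The index is φ(31) / ord(13) = 30 / 30 = 1.

1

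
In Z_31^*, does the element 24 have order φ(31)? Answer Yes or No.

Yes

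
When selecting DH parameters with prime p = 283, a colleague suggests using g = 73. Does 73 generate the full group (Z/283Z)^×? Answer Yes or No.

φ(283) = 283 − 1 = 282 = 2 · 3 · 47.
73 is a primitive root mod 283 iff 73^(φ(283)/q) ≢ 1 for every prime q | φ(283), i.e. q ∈ {2, 3, 47}.
73^141 ≡ 1 (mod 283)  [q = 2: ≡ 1 ✗]
73^94 ≡ 44 (mod 283)  [q = 3: ≢ 1 ✓]
73^6 ≡ 61 (mod 283)  [q = 47: ≢ 1 ✓]
Since 73^141 ≡ 1, the order of 73 divides 141 < 282, so 73 is not a primitive root.

No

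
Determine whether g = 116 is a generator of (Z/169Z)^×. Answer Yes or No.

φ(169) = φ(13^2) = 13·(13−1) = 156 = 2^2 · 3 · 13.
116 is a primitive root mod 169 iff 116^(φ(169)/q) ≢ 1 for every prime q | φ(169), i.e. q ∈ {2, 3, 13}.
116^78 ≡ 1 (mod 169)  [q = 2: ≡ 1 ✗]
116^52 ≡ 1 (mod 169)  [q = 3: ≡ 1 ✗]
116^12 ≡ 118 (mod 169)  [q = 13: ≢ 1 ✓]
116^78 ≡ 1 shows ord(116) | 78, strictly less than φ(169); not a primitive root.

No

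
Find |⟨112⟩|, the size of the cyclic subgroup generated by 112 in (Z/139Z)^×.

23

The order of 112 must divide φ(139) = 139 − 1 = 138 = 2 · 3 · 23.
Divisors of 138: 1, 2, 3, 6, 23, 46, 69, 138.
Evaluate successive powers at the divisors of 138:
112^1 ≡ 112 (mod 139)
112^2 ≡ 34 (mod 139)
112^3 ≡ 55 (mod 139)
112^6 ≡ 106 (mod 139)
112^23 ≡ 1 (mod 139) ✓
The smallest such exponent is 23, so the order of 112 is 23.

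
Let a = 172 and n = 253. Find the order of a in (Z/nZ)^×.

110

The order of 172 must divide φ(253) = φ(11·23) = (11−1)·(23−1) = 10·22 = 220 = 2^2 · 5 · 11.
Divisors of 220: 1, 2, 4, 5, 10, 11, 20, 22, 44, 55, 110, 220.
Compute 172^d (mod 253) for the divisors d until we hit 1:
172^1 ≡ 172 (mod 253)
172^2 ≡ 236 (mod 253)
172^4 ≡ 36 (mod 253)
172^5 ≡ 120 (mod 253)
172^10 ≡ 232 (mod 253)
172^11 ≡ 183 (mod 253)
172^20 ≡ 188 (mod 253)
172^22 ≡ 93 (mod 253)
172^44 ≡ 47 (mod 253)
172^55 ≡ 252 (mod 253)
172^110 ≡ 1 (mod 253) ✓
Hence ord(172) = 110.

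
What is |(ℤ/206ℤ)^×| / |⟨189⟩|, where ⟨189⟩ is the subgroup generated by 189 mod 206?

ord(189) | φ(206) = φ(2)·φ(103) = 1·102 = 102 = 2 · 3 · 17.
Divisors of 102: 1, 2, 3, 6, 17, 34, 51, 102.
Test each divisor d:
189^1 ≡ 189 (mod 206)
189^2 ≡ 83 (mod 206)
189^3 ≡ 31 (mod 206)
189^6 ≡ 137 (mod 206)
189^17 ≡ 57 (mod 206)
189^34 ≡ 159 (mod 206)
189^51 ≡ 205 (mod 206)
189^102 ≡ 1 (mod 206) ✓
So ord_206(189) = 102, hence |⟨189⟩| = 102.
Index = |(Z/206Z)^×| / |⟨189⟩| = 102 / 102 = 1.

1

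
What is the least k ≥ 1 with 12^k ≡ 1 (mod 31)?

30

Since 12 ∈ (Z/31Z)^×, its order divides φ(31) = 31 − 1 = 30 = 2 · 3 · 5.
Divisors of 30: 1, 2, 3, 5, 6, 10, 15, 30.
Check 12^d mod 31 for each divisor in increasing order:
12^1 ≡ 12 (mod 31)
12^2 ≡ 20 (mod 31)
12^3 ≡ 23 (mod 31)
12^5 ≡ 26 (mod 31)
12^6 ≡ 2 (mod 31)
12^10 ≡ 25 (mod 31)
12^15 ≡ 30 (mod 31)
12^30 ≡ 1 (mod 31) ✓
So ord_31(12) = 30.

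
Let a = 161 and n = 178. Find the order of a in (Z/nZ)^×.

The order of 161 must divide φ(178) = φ(2)·φ(89) = 1·88 = 88 = 2^3 · 11.
Divisors of 88: 1, 2, 4, 8, 11, 22, 44, 88.
Test each divisor d:
161^1 ≡ 161 (mod 178)
161^2 ≡ 111 (mod 178)
161^4 ≡ 39 (mod 178)
161^8 ≡ 97 (mod 178)
161^11 ≡ 123 (mod 178)
161^22 ≡ 177 (mod 178)
161^44 ≡ 1 (mod 178) ✓
The smallest such exponent is 44, so the order of 161 is 44.

44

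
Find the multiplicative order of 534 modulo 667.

44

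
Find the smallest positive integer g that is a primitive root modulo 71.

7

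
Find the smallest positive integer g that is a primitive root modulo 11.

2

φ(11) = 11 − 1 = 10 = 2 · 5.
g is a primitive root iff g^(10/q) ≢ 1 (mod 11) for each prime q ∈ {2, 5}.
g = 2: 2^5 ≡ 10; 2^2 ≡ 4 — none is 1, so 2 is a primitive root.
The smallest primitive root modulo 11 is 2.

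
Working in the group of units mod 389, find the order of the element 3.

388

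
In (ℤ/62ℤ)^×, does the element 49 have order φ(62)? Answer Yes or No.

φ(62) = φ(2)·φ(31) = 1·30 = 30 = 2 · 3 · 5.
It suffices to check that the order of 49 is not a proper divisor of 30: compute 49^(30/q) for q ∈ {2, 3, 5}.
49^15 ≡ 1 (mod 62)  [q = 2: ≡ 1 ✗]
49^10 ≡ 5 (mod 62)  [q = 3: ≢ 1 ✓]
49^6 ≡ 47 (mod 62)  [q = 5: ≢ 1 ✓]
Since 49^15 ≡ 1, the order of 49 divides 15 < 30, so 49 is not a primitive root.

No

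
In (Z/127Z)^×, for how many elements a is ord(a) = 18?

6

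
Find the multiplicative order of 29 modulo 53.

26

Since 29 ∈ (Z/53Z)^×, its order divides φ(53) = 53 − 1 = 52 = 2^2 · 13.
Divisors of 52: 1, 2, 4, 13, 26, 52.
Evaluate successive powers at the divisors of 52:
29^1 ≡ 29 (mod 53)
29^2 ≡ 46 (mod 53)
29^4 ≡ 49 (mod 53)
29^13 ≡ 52 (mod 53)
29^26 ≡ 1 (mod 53) ✓
The smallest such exponent is 26, so the order of 29 is 26.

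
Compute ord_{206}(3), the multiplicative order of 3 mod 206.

By Lagrange's theorem, ord_206(3) divides φ(206) = φ(2)·φ(103) = 1·102 = 102 = 2 · 3 · 17.
Divisors of 102: 1, 2, 3, 6, 17, 34, 51, 102.
Evaluate successive powers at the divisors of 102:
3^1 ≡ 3 (mod 206)
3^2 ≡ 9 (mod 206)
3^3 ≡ 27 (mod 206)
3^6 ≡ 111 (mod 206)
3^17 ≡ 205 (mod 206)
3^34 ≡ 1 (mod 206) ✓
The smallest such exponent is 34, so the order of 3 is 34.

34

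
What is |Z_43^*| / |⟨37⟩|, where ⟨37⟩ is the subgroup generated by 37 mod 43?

7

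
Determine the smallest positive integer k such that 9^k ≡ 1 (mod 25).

10

Since 9 ∈ (Z/25Z)^×, its order divides φ(25) = φ(5^2) = 5·(5−1) = 20 = 2^2 · 5.
Divisors of 20: 1, 2, 4, 5, 10, 20.
Check 9^d mod 25 for each divisor in increasing order:
9^1 ≡ 9 (mod 25)
9^2 ≡ 6 (mod 25)
9^4 ≡ 11 (mod 25)
9^5 ≡ 24 (mod 25)
9^10 ≡ 1 (mod 25) ✓
Therefore the multiplicative order of 9 modulo 25 is 10.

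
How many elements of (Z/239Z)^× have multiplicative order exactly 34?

φ(239) = 239 − 1 = 238 = 2 · 7 · 17.
Since (Z/239Z)^× is cyclic of order 238, the number of elements of order d is φ(d) when d | 238 and 0 otherwise.
34 = 2 · 17 divides 238, and φ(34) = 16.

16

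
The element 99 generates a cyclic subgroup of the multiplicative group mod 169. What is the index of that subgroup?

39

The order of 99 must divide φ(169) = φ(13^2) = 13·(13−1) = 156 = 2^2 · 3 · 13.
Divisors of 156: 1, 2, 3, 4, 6, 12, 13, 26, 39, 52, 78, 156.
Compute 99^d (mod 169) for the divisors d until we hit 1:
99^1 ≡ 99
99^2 ≡ 168
99^3 ≡ 70
99^4 ≡ 1
Thus |⟨99⟩| = ord(99) = 4.
The index is φ(169) / ord(99) = 156 / 4 = 39.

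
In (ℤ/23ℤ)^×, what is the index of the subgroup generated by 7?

1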